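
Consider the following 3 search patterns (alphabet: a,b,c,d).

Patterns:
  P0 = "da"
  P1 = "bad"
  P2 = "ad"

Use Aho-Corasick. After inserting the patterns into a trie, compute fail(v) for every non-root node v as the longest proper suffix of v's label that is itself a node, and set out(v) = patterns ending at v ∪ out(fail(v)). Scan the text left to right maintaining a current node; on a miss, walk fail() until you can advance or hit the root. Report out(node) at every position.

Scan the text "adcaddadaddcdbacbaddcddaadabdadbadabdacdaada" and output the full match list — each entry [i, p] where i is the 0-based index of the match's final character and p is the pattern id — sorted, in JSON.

Build automaton:
Trie (insert patterns):
  0='ε' goto a→6 b→3 d→1
  1='d' goto a→2
  2='da' goto ·  ←P0
  3='b' goto a→4
  4='ba' goto d→5
  5='bad' goto ·  ←P1
  6='a' goto d→7
  7='ad' goto ·  ←P2

Failure links (BFS by depth):
  n1('d'): parent n0 fail=0; on 'd' 0 → fail=0;  out ∅∪∅=∅
  n3('b'): parent n0 fail=0; on 'b' 0 → fail=0;  out ∅∪∅=∅
  n6('a'): parent n0 fail=0; on 'a' 0 → fail=0;  out ∅∪∅=∅
  n2('da'): parent n1 fail=0; on 'a' 0 → fail=6;  out {0}∪∅={0}
  n4('ba'): parent n3 fail=0; on 'a' 0 → fail=6;  out ∅∪∅=∅
  n7('ad'): parent n6 fail=0; on 'd' 0 → fail=1;  out {2}∪∅={2}
  n5('bad'): parent n4 fail=6; on 'd' 6 → fail=7;  out {1}∪{2}={1,2}

Text stream:
pos 0 'a': at 6
pos 1 'd': at 7  → match P2@[0:1]
pos 2 'c': at 0 (fail-walked)
pos 3 'a': at 6
pos 4 'd': at 7  → match P2@[3:4]
pos 5 'd': at 1 (fail-walked)
pos 6 'a': at 2  → match P0@[5:6]
pos 7 'd': at 7 (fail-walked)  → match P2@[6:7]
pos 8 'a': at 2 (fail-walked)  → match P0@[7:8]
pos 9 'd': at 7 (fail-walked)  → match P2@[8:9]
pos 10 'd': at 1 (fail-walked)
pos 11 'c': at 0 (fail-walked)
pos 12 'd': at 1
pos 13 'b': at 3 (fail-walked)
pos 14 'a': at 4
pos 15 'c': at 0 (fail-walked)
pos 16 'b': at 3
pos 17 'a': at 4
pos 18 'd': at 5  → match P1@[16:18],P2@[17:18]
pos 19 'd': at 1 (fail-walked)
pos 20 'c': at 0 (fail-walked)
pos 21 'd': at 1
pos 22 'd': at 1 (fail-walked)
pos 23 'a': at 2  → match P0@[22:23]
pos 24 'a': at 6 (fail-walked)
pos 25 'd': at 7  → match P2@[24:25]
pos 26 'a': at 2 (fail-walked)  → match P0@[25:26]
pos 27 'b': at 3 (fail-walked)
pos 28 'd': at 1 (fail-walked)
pos 29 'a': at 2  → match P0@[28:29]
pos 30 'd': at 7 (fail-walked)  → match P2@[29:30]
pos 31 'b': at 3 (fail-walked)
pos 32 'a': at 4
pos 33 'd': at 5  → match P1@[31:33],P2@[32:33]
pos 34 'a': at 2 (fail-walked)  → match P0@[33:34]
pos 35 'b': at 3 (fail-walked)
pos 36 'd': at 1 (fail-walked)
pos 37 'a': at 2  → match P0@[36:37]
pos 38 'c': at 0 (fail-walked)
pos 39 'd': at 1
pos 40 'a': at 2  → match P0@[39:40]
pos 41 'a': at 6 (fail-walked)
pos 42 'd': at 7  → match P2@[41:42]
pos 43 'a': at 2 (fail-walked)  → match P0@[42:43]

Matches: [[1,2],[4,2],[6,0],[7,2],[8,0],[9,2],[18,1],[18,2],[23,0],[25,2],[26,0],[29,0],[30,2],[33,1],[33,2],[34,0],[37,0],[40,0],[42,2],[43,0]]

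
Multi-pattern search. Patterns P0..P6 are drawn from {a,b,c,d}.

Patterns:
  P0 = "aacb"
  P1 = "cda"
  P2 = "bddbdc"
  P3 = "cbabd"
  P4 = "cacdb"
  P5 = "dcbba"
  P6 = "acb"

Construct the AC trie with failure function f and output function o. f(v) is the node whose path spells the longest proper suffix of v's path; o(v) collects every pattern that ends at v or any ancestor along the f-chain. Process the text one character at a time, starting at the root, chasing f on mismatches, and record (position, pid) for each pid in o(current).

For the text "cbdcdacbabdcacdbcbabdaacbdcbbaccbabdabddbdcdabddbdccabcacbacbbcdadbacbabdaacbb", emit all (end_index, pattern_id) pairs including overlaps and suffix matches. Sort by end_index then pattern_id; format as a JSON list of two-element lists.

Build:
Trie (insert patterns):
  0='ε' goto a→1 b→8 c→5 d→22
  1='a' goto a→2 c→27
  2='aa' goto c→3
  3='aac' goto b→4
  4='aacb' goto ·  [P0 ends]
  5='c' goto a→18 b→14 d→6
  6='cd' goto a→7
  7='cda' goto ·  [P1 ends]
  8='b' goto d→9
  9='bd' goto d→10
  10='bdd' goto b→11
  11='bddb' goto d→12
  12='bddbd' goto c→13
  13='bddbdc' goto ·  [P2 ends]
  14='cb' goto a→15
  15='cba' goto b→16
  16='cbab' goto d→17
  17='cbabd' goto ·  [P3 ends]
  18='ca' goto c→19
  19='cac' goto d→20
  20='cacd' goto b→21
  21='cacdb' goto ·  [P4 ends]
  22='d' goto c→23
  23='dc' goto b→24
  24='dcb' goto b→25
  25='dcbb' goto a→26
  26='dcbba' goto ·  [P5 ends]
  27='ac' goto b→28
  28='acb' goto ·  [P6 ends]

BFS fail/out derivation:
  fail(1) 'a': from fail(0)=0 chase 'a': 0 ⇒ 0;  out=∅∪out(0)=∅
  fail(5) 'c': from fail(0)=0 chase 'c': 0 ⇒ 0;  out=∅∪out(0)=∅
  fail(8) 'b': from fail(0)=0 chase 'b': 0 ⇒ 0;  out=∅∪out(0)=∅
  fail(22) 'd': from fail(0)=0 chase 'd': 0 ⇒ 0;  out=∅∪out(0)=∅
  fail(2) 'aa': from fail(1)=0 chase 'a': 0 ⇒ 1;  out=∅∪out(1)=∅
  fail(6) 'cd': from fail(5)=0 chase 'd': 0 ⇒ 22;  out=∅∪out(22)=∅
  fail(9) 'bd': from fail(8)=0 chase 'd': 0 ⇒ 22;  out=∅∪out(22)=∅
  fail(14) 'cb': from fail(5)=0 chase 'b': 0 ⇒ 8;  out=∅∪out(8)=∅
  fail(18) 'ca': from fail(5)=0 chase 'a': 0 ⇒ 1;  out=∅∪out(1)=∅
  fail(23) 'dc': from fail(22)=0 chase 'c': 0 ⇒ 5;  out=∅∪out(5)=∅
  fail(27) 'ac': from fail(1)=0 chase 'c': 0 ⇒ 5;  out=∅∪out(5)=∅
  fail(3) 'aac': from fail(2)=1 chase 'c': 1 ⇒ 27;  out=∅∪out(27)=∅
  fail(7) 'cda': from fail(6)=22 chase 'a': 22→0 ⇒ 1;  out={1}∪out(1)={1}
  fail(10) 'bdd': from fail(9)=22 chase 'd': 22→0 ⇒ 22;  out=∅∪out(22)=∅
  fail(15) 'cba': from fail(14)=8 chase 'a': 8→0 ⇒ 1;  out=∅∪out(1)=∅
  fail(19) 'cac': from fail(18)=1 chase 'c': 1 ⇒ 27;  out=∅∪out(27)=∅
  fail(24) 'dcb': from fail(23)=5 chase 'b': 5 ⇒ 14;  out=∅∪out(14)=∅
  fail(28) 'acb': from fail(27)=5 chase 'b': 5 ⇒ 14;  out={6}∪out(14)={6}
  fail(4) 'aacb': from fail(3)=27 chase 'b': 27 ⇒ 28;  out={0}∪out(28)={0,6}
  fail(11) 'bddb': from fail(10)=22 chase 'b': 22→0 ⇒ 8;  out=∅∪out(8)=∅
  fail(16) 'cbab': from fail(15)=1 chase 'b': 1→0 ⇒ 8;  out=∅∪out(8)=∅
  fail(20) 'cacd': from fail(19)=27 chase 'd': 27→5 ⇒ 6;  out=∅∪out(6)=∅
  fail(25) 'dcbb': from fail(24)=14 chase 'b': 14→8→0 ⇒ 8;  out=∅∪out(8)=∅
  fail(12) 'bddbd': from fail(11)=8 chase 'd': 8 ⇒ 9;  out=∅∪out(9)=∅
  fail(17) 'cbabd': from fail(16)=8 chase 'd': 8 ⇒ 9;  out={3}∪out(9)={3}
  fail(21) 'cacdb': from fail(20)=6 chase 'b': 6→22→0 ⇒ 8;  out={4}∪out(8)={4}
  fail(26) 'dcbba': from fail(25)=8 chase 'a': 8→0 ⇒ 1;  out={5}∪out(1)={5}
  fail(13) 'bddbdc': from fail(12)=9 chase 'c': 9→22 ⇒ 23;  out={2}∪out(23)={2}

Text stream:
pos 0 'c': at 5
pos 1 'b': at 14
pos 2 'd': at 9 (fail-walked)
pos 3 'c': at 23 (fail-walked)
pos 4 'd': at 6 (fail-walked)
pos 5 'a': at 7  emit P1@[3:5]
pos 6 'c': at 27 (fail-walked)
pos 7 'b': at 28  emit P6@[5:7]
pos 8 'a': at 15 (fail-walked)
pos 9 'b': at 16
pos 10 'd': at 17  emit P3@[6:10]
pos 11 'c': at 23 (fail-walked)
pos 12 'a': at 18 (fail-walked)
pos 13 'c': at 19
pos 14 'd': at 20
pos 15 'b': at 21  emit P4@[11:15]
pos 16 'c': at 5 (fail-walked)
pos 17 'b': at 14
pos 18 'a': at 15
pos 19 'b': at 16
pos 20 'd': at 17  emit P3@[16:20]
pos 21 'a': at 1 (fail-walked)
pos 22 'a': at 2
pos 23 'c': at 3
pos 24 'b': at 4  emit P0@[21:24],P6@[22:24]
pos 25 'd': at 9 (fail-walked)
pos 26 'c': at 23 (fail-walked)
pos 27 'b': at 24
pos 28 'b': at 25
pos 29 'a': at 26  emit P5@[25:29]
pos 30 'c': at 27 (fail-walked)
pos 31 'c': at 5 (fail-walked)
pos 32 'b': at 14
pos 33 'a': at 15
pos 34 'b': at 16
pos 35 'd': at 17  emit P3@[31:35]
pos 36 'a': at 1 (fail-walked)
pos 37 'b': at 8 (fail-walked)
pos 38 'd': at 9
pos 39 'd': at 10
pos 40 'b': at 11
pos 41 'd': at 12
pos 42 'c': at 13  emit P2@[37:42]
pos 43 'd': at 6 (fail-walked)
pos 44 'a': at 7  emit P1@[42:44]
pos 45 'b': at 8 (fail-walked)
pos 46 'd': at 9
pos 47 'd': at 10
pos 48 'b': at 11
pos 49 'd': at 12
pos 50 'c': at 13  emit P2@[45:50]
pos 51 'c': at 5 (fail-walked)
pos 52 'a': at 18
pos 53 'b': at 8 (fail-walked)
pos 54 'c': at 5 (fail-walked)
pos 55 'a': at 18
pos 56 'c': at 19
pos 57 'b': at 28 (fail-walked)  emit P6@[55:57]
pos 58 'a': at 15 (fail-walked)
pos 59 'c': at 27 (fail-walked)
pos 60 'b': at 28  emit P6@[58:60]
pos 61 'b': at 8 (fail-walked)
pos 62 'c': at 5 (fail-walked)
pos 63 'd': at 6
pos 64 'a': at 7  emit P1@[62:64]
pos 65 'd': at 22 (fail-walked)
pos 66 'b': at 8 (fail-walked)
pos 67 'a': at 1 (fail-walked)
pos 68 'c': at 27
pos 69 'b': at 28  emit P6@[67:69]
pos 70 'a': at 15 (fail-walked)
pos 71 'b': at 16
pos 72 'd': at 17  emit P3@[68:72]
pos 73 'a': at 1 (fail-walked)
pos 74 'a': at 2
pos 75 'c': at 3
pos 76 'b': at 4  emit P0@[73:76],P6@[74:76]
pos 77 'b': at 8 (fail-walked)

Matches: [[5,1],[7,6],[10,3],[15,4],[20,3],[24,0],[24,6],[29,5],[35,3],[42,2],[44,1],[50,2],[57,6],[60,6],[64,1],[69,6],[72,3],[76,0],[76,6]]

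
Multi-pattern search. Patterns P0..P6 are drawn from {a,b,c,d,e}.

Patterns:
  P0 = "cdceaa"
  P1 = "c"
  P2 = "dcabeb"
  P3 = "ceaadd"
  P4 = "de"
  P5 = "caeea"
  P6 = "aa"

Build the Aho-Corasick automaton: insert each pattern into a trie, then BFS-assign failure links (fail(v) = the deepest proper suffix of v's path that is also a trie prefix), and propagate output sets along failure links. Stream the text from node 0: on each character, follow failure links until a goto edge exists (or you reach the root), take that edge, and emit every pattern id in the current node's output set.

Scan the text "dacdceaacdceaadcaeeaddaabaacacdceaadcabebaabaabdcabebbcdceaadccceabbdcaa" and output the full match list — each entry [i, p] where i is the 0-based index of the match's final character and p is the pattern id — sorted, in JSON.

Build:
Trie (insert patterns):
  n0 'ε': a→23 c→1 d→7
  n1 'c': a→19 d→2 e→13  [P1 ends]
  n2 'cd': c→3
  n3 'cdc': e→4
  n4 'cdce': a→5
  n5 'cdcea': a→6
  n6 'cdceaa': ·  [P0 ends]
  n7 'd': c→8 e→18
  n8 'dc': a→9
  n9 'dca': b→10
  n10 'dcab': e→11
  n11 'dcabe': b→12
  n12 'dcabeb': ·  [P2 ends]
  n13 'ce': a→14
  n14 'cea': a→15
  n15 'ceaa': d→16
  n16 'ceaad': d→17
  n17 'ceaadd': ·  [P3 ends]
  n18 'de': ·  [P4 ends]
  n19 'ca': e→20
  n20 'cae': e→21
  n21 'caee': a→22
  n22 'caeea': ·  [P5 ends]
  n23 'a': a→24
  n24 'aa': ·  [P6 ends]

BFS fail/out derivation:
  n1('c'): parent n0 fail=0; on 'c' 0 → fail=0;  out {1}∪∅={1}
  n7('d'): parent n0 fail=0; on 'd' 0 → fail=0;  out ∅∪∅=∅
  n23('a'): parent n0 fail=0; on 'a' 0 → fail=0;  out ∅∪∅=∅
  n2('cd'): parent n1 fail=0; on 'd' 0 → fail=7;  out ∅∪∅=∅
  n8('dc'): parent n7 fail=0; on 'c' 0 → fail=1;  out ∅∪{1}={1}
  n13('ce'): parent n1 fail=0; on 'e' 0 → fail=0;  out ∅∪∅=∅
  n18('de'): parent n7 fail=0; on 'e' 0 → fail=0;  out {4}∪∅={4}
  n19('ca'): parent n1 fail=0; on 'a' 0 → fail=23;  out ∅∪∅=∅
  n24('aa'): parent n23 fail=0; on 'a' 0 → fail=23;  out {6}∪∅={6}
  n3('cdc'): parent n2 fail=7; on 'c' 7 → fail=8;  out ∅∪{1}={1}
  n9('dca'): parent n8 fail=1; on 'a' 1 → fail=19;  out ∅∪∅=∅
  n14('cea'): parent n13 fail=0; on 'a' 0 → fail=23;  out ∅∪∅=∅
  n20('cae'): parent n19 fail=23; on 'e' 23→0 → fail=0;  out ∅∪∅=∅
  n4('cdce'): parent n3 fail=8; on 'e' 8→1 → fail=13;  out ∅∪∅=∅
  n10('dcab'): parent n9 fail=19; on 'b' 19→23→0 → fail=0;  out ∅∪∅=∅
  n15('ceaa'): parent n14 fail=23; on 'a' 23 → fail=24;  out ∅∪{6}={6}
  n21('caee'): parent n20 fail=0; on 'e' 0 → fail=0;  out ∅∪∅=∅
  n5('cdcea'): parent n4 fail=13; on 'a' 13 → fail=14;  out ∅∪∅=∅
  n11('dcabe'): parent n10 fail=0; on 'e' 0 → fail=0;  out ∅∪∅=∅
  n16('ceaad'): parent n15 fail=24; on 'd' 24→23→0 → fail=7;  out ∅∪∅=∅
  n22('caeea'): parent n21 fail=0; on 'a' 0 → fail=23;  out {5}∪∅={5}
  n6('cdceaa'): parent n5 fail=14; on 'a' 14 → fail=15;  out {0}∪{6}={0,6}
  n12('dcabeb'): parent n11 fail=0; on 'b' 0 → fail=0;  out {2}∪∅={2}
  n17('ceaadd'): parent n16 fail=7; on 'd' 7→0 → fail=7;  out {3}∪∅={3}

Text stream:
pos 0 'd': at 7
pos 1 'a': at 23 (fail-walked)
pos 2 'c': at 1 (fail-walked)  → match P1@[2:2]
pos 3 'd': at 2
pos 4 'c': at 3  → match P1@[4:4]
pos 5 'e': at 4
pos 6 'a': at 5
pos 7 'a': at 6  → match P0@[2:7],P6@[6:7]
pos 8 'c': at 1 (fail-walked)  → match P1@[8:8]
pos 9 'd': at 2
pos 10 'c': at 3  → match P1@[10:10]
pos 11 'e': at 4
pos 12 'a': at 5
pos 13 'a': at 6  → match P0@[8:13],P6@[12:13]
pos 14 'd': at 16 (fail-walked)
pos 15 'c': at 8 (fail-walked)  → match P1@[15:15]
pos 16 'a': at 9
pos 17 'e': at 20 (fail-walked)
pos 18 'e': at 21
pos 19 'a': at 22  → match P5@[15:19]
pos 20 'd': at 7 (fail-walked)
pos 21 'd': at 7 (fail-walked)
pos 22 'a': at 23 (fail-walked)
pos 23 'a': at 24  → match P6@[22:23]
pos 24 'b': at 0 (fail-walked)
pos 25 'a': at 23
pos 26 'a': at 24  → match P6@[25:26]
pos 27 'c': at 1 (fail-walked)  → match P1@[27:27]
pos 28 'a': at 19
pos 29 'c': at 1 (fail-walked)  → match P1@[29:29]
pos 30 'd': at 2
pos 31 'c': at 3  → match P1@[31:31]
pos 32 'e': at 4
pos 33 'a': at 5
pos 34 'a': at 6  → match P0@[29:34],P6@[33:34]
pos 35 'd': at 16 (fail-walked)
pos 36 'c': at 8 (fail-walked)  → match P1@[36:36]
pos 37 'a': at 9
pos 38 'b': at 10
pos 39 'e': at 11
pos 40 'b': at 12  → match P2@[35:40]
pos 41 'a': at 23 (fail-walked)
pos 42 'a': at 24  → match P6@[41:42]
pos 43 'b': at 0 (fail-walked)
pos 44 'a': at 23
pos 45 'a': at 24  → match P6@[44:45]
pos 46 'b': at 0 (fail-walked)
pos 47 'd': at 7
pos 48 'c': at 8  → match P1@[48:48]
pos 49 'a': at 9
pos 50 'b': at 10
pos 51 'e': at 11
pos 52 'b': at 12  → match P2@[47:52]
pos 53 'b': at 0 (fail-walked)
pos 54 'c': at 1  → match P1@[54:54]
pos 55 'd': at 2
pos 56 'c': at 3  → match P1@[56:56]
pos 57 'e': at 4
pos 58 'a': at 5
pos 59 'a': at 6  → match P0@[54:59],P6@[58:59]
pos 60 'd': at 16 (fail-walked)
pos 61 'c': at 8 (fail-walked)  → match P1@[61:61]
pos 62 'c': at 1 (fail-walked)  → match P1@[62:62]
pos 63 'c': at 1 (fail-walked)  → match P1@[63:63]
pos 64 'e': at 13
pos 65 'a': at 14
pos 66 'b': at 0 (fail-walked)
pos 67 'b': at 0
pos 68 'd': at 7
pos 69 'c': at 8  → match P1@[69:69]
pos 70 'a': at 9
pos 71 'a': at 24 (fail-walked)  → match P6@[70:71]

Result: [[2,1],[4,1],[7,0],[7,6],[8,1],[10,1],[13,0],[13,6],[15,1],[19,5],[23,6],[26,6],[27,1],[29,1],[31,1],[34,0],[34,6],[36,1],[40,2],[42,6],[45,6],[48,1],[52,2],[54,1],[56,1],[59,0],[59,6],[61,1],[62,1],[63,1],[69,1],[71,6]]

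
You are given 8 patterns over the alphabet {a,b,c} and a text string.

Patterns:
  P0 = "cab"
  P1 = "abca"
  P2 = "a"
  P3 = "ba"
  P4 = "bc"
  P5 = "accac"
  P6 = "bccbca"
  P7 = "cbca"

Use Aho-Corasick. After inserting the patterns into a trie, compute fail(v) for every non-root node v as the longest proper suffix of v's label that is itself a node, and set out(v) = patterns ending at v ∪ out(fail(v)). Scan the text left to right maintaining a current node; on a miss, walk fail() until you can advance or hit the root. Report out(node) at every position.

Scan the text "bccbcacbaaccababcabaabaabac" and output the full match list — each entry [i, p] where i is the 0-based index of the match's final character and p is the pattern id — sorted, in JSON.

Build:
Trie nodes:
  0='ε' goto a→4 b→8 c→1
  1='c' goto a→2 b→19
  2='ca' goto b→3
  3='cab' goto ·  ←P0
  4='a' goto b→5 c→11  ←P2
  5='ab' goto c→6
  6='abc' goto a→7
  7='abca' goto ·  ←P1
  8='b' goto a→9 c→10
  9='ba' goto ·  ←P3
  10='bc' goto c→15  ←P4
  11='ac' goto c→12
  12='acc' goto a→13
  13='acca' goto c→14
  14='accac' goto ·  ←P5
  15='bcc' goto b→16
  16='bccb' goto c→17
  17='bccbc' goto a→18
  18='bccbca' goto ·  ←P6
  19='cb' goto c→20
  20='cbc' goto a→21
  21='cbca' goto ·  ←P7

Failure links (BFS by depth):
  fail(1) 'c': from fail(0)=0 chase 'c': 0 ⇒ 0;  out=∅∪out(0)=∅
  fail(4) 'a': from fail(0)=0 chase 'a': 0 ⇒ 0;  out={2}∪out(0)={2}
  fail(8) 'b': from fail(0)=0 chase 'b': 0 ⇒ 0;  out=∅∪out(0)=∅
  fail(2) 'ca': from fail(1)=0 chase 'a': 0 ⇒ 4;  out=∅∪out(4)={2}
  fail(5) 'ab': from fail(4)=0 chase 'b': 0 ⇒ 8;  out=∅∪out(8)=∅
  fail(9) 'ba': from fail(8)=0 chase 'a': 0 ⇒ 4;  out={3}∪out(4)={2,3}
  fail(10) 'bc': from fail(8)=0 chase 'c': 0 ⇒ 1;  out={4}∪out(1)={4}
  fail(11) 'ac': from fail(4)=0 chase 'c': 0 ⇒ 1;  out=∅∪out(1)=∅
  fail(19) 'cb': from fail(1)=0 chase 'b': 0 ⇒ 8;  out=∅∪out(8)=∅
  fail(3) 'cab': from fail(2)=4 chase 'b': 4 ⇒ 5;  out={0}∪out(5)={0}
  fail(6) 'abc': from fail(5)=8 chase 'c': 8 ⇒ 10;  out=∅∪out(10)={4}
  fail(12) 'acc': from fail(11)=1 chase 'c': 1→0 ⇒ 1;  out=∅∪out(1)=∅
  fail(15) 'bcc': from fail(10)=1 chase 'c': 1→0 ⇒ 1;  out=∅∪out(1)=∅
  fail(20) 'cbc': from fail(19)=8 chase 'c': 8 ⇒ 10;  out=∅∪out(10)={4}
  fail(7) 'abca': from fail(6)=10 chase 'a': 10→1 ⇒ 2;  out={1}∪out(2)={1,2}
  fail(13) 'acca': from fail(12)=1 chase 'a': 1 ⇒ 2;  out=∅∪out(2)={2}
  fail(16) 'bccb': from fail(15)=1 chase 'b': 1 ⇒ 19;  out=∅∪out(19)=∅
  fail(21) 'cbca': from fail(20)=10 chase 'a': 10→1 ⇒ 2;  out={7}∪out(2)={2,7}
  fail(14) 'accac': from fail(13)=2 chase 'c': 2→4 ⇒ 11;  out={5}∪out(11)={5}
  fail(17) 'bccbc': from fail(16)=19 chase 'c': 19 ⇒ 20;  out=∅∪out(20)={4}
  fail(18) 'bccbca': from fail(17)=20 chase 'a': 20 ⇒ 21;  out={6}∪out(21)={2,6,7}

Scan:
i=0 'b': node 0→8
i=1 'c': node 8→10  emit P4@[0:1]
i=2 'c': node 10→15
i=3 'b': node 15→16
i=4 'c': node 16→17  emit P4@[3:4]
i=5 'a': node 17→18  emit P2@[5:5],P6@[0:5],P7@[2:5]
i=6 'c': node 18→11 (via fail)
i=7 'b': node 11→19 (via fail)
i=8 'a': node 19→9 (via fail)  emit P2@[8:8],P3@[7:8]
i=9 'a': node 9→4 (via fail)  emit P2@[9:9]
i=10 'c': node 4→11
i=11 'c': node 11→12
i=12 'a': node 12→13  emit P2@[12:12]
i=13 'b': node 13→3 (via fail)  emit P0@[11:13]
i=14 'a': node 3→9 (via fail)  emit P2@[14:14],P3@[13:14]
i=15 'b': node 9→5 (via fail)
i=16 'c': node 5→6  emit P4@[15:16]
i=17 'a': node 6→7  emit P1@[14:17],P2@[17:17]
i=18 'b': node 7→3 (via fail)  emit P0@[16:18]
i=19 'a': node 3→9 (via fail)  emit P2@[19:19],P3@[18:19]
i=20 'a': node 9→4 (via fail)  emit P2@[20:20]
i=21 'b': node 4→5
i=22 'a': node 5→9 (via fail)  emit P2@[22:22],P3@[21:22]
i=23 'a': node 9→4 (via fail)  emit P2@[23:23]
i=24 'b': node 4→5
i=25 'a': node 5→9 (via fail)  emit P2@[25:25],P3@[24:25]
i=26 'c': node 9→11 (via fail)

Matches: [[1,4],[4,4],[5,2],[5,6],[5,7],[8,2],[8,3],[9,2],[12,2],[13,0],[14,2],[14,3],[16,4],[17,1],[17,2],[18,0],[19,2],[19,3],[20,2],[22,2],[22,3],[23,2],[25,2],[25,3]]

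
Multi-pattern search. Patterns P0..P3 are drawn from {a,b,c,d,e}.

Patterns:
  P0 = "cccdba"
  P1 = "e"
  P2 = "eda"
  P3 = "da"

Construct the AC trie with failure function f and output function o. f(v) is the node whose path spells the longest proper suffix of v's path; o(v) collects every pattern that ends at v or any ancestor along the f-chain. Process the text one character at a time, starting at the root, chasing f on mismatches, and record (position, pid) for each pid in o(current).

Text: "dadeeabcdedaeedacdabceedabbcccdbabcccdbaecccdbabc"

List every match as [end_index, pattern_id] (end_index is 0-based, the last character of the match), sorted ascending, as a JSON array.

Build:
Trie (insert patterns):
  0='ε' goto c→1 d→10 e→7
  1='c' goto c→2
  2='cc' goto c→3
  3='ccc' goto d→4
  4='cccd' goto b→5
  5='cccdb' goto a→6
  6='cccdba' goto ·  ←P0
  7='e' goto d→8  ←P1
  8='ed' goto a→9
  9='eda' goto ·  ←P2
  10='d' goto a→11
  11='da' goto ·  ←P3

Failure links (BFS by depth):
  fail(1) 'c': from fail(0)=0 chase 'c': 0 ⇒ 0;  out=∅∪out(0)=∅
  fail(7) 'e': from fail(0)=0 chase 'e': 0 ⇒ 0;  out={1}∪out(0)={1}
  fail(10) 'd': from fail(0)=0 chase 'd': 0 ⇒ 0;  out=∅∪out(0)=∅
  fail(2) 'cc': from fail(1)=0 chase 'c': 0 ⇒ 1;  out=∅∪out(1)=∅
  fail(8) 'ed': from fail(7)=0 chase 'd': 0 ⇒ 10;  out=∅∪out(10)=∅
  fail(11) 'da': from fail(10)=0 chase 'a': 0 ⇒ 0;  out={3}∪out(0)={3}
  fail(3) 'ccc': from fail(2)=1 chase 'c': 1 ⇒ 2;  out=∅∪out(2)=∅
  fail(9) 'eda': from fail(8)=10 chase 'a': 10 ⇒ 11;  out={2}∪out(11)={2,3}
  fail(4) 'cccd': from fail(3)=2 chase 'd': 2→1→0 ⇒ 10;  out=∅∪out(10)=∅
  fail(5) 'cccdb': from fail(4)=10 chase 'b': 10→0 ⇒ 0;  out=∅∪out(0)=∅
  fail(6) 'cccdba': from fail(5)=0 chase 'a': 0 ⇒ 0;  out={0}∪out(0)={0}

Text stream:
pos 0 'd': at 10
pos 1 'a': at 11  emit P3@[0:1]
pos 2 'd': at 10 ·f
pos 3 'e': at 7 ·f  emit P1@[3:3]
pos 4 'e': at 7 ·f  emit P1@[4:4]
pos 5 'a': at 0 ·f
pos 6 'b': at 0
pos 7 'c': at 1
pos 8 'd': at 10 ·f
pos 9 'e': at 7 ·f  emit P1@[9:9]
pos 10 'd': at 8
pos 11 'a': at 9  emit P2@[9:11],P3@[10:11]
pos 12 'e': at 7 ·f  emit P1@[12:12]
pos 13 'e': at 7 ·f  emit P1@[13:13]
pos 14 'd': at 8
pos 15 'a': at 9  emit P2@[13:15],P3@[14:15]
pos 16 'c': at 1 ·f
pos 17 'd': at 10 ·f
pos 18 'a': at 11  emit P3@[17:18]
pos 19 'b': at 0 ·f
pos 20 'c': at 1
pos 21 'e': at 7 ·f  emit P1@[21:21]
pos 22 'e': at 7 ·f  emit P1@[22:22]
pos 23 'd': at 8
pos 24 'a': at 9  emit P2@[22:24],P3@[23:24]
pos 25 'b': at 0 ·f
pos 26 'b': at 0
pos 27 'c': at 1
pos 28 'c': at 2
pos 29 'c': at 3
pos 30 'd': at 4
pos 31 'b': at 5
pos 32 'a': at 6  emit P0@[27:32]
pos 33 'b': at 0 ·f
pos 34 'c': at 1
pos 35 'c': at 2
pos 36 'c': at 3
pos 37 'd': at 4
pos 38 'b': at 5
pos 39 'a': at 6  emit P0@[34:39]
pos 40 'e': at 7 ·f  emit P1@[40:40]
pos 41 'c': at 1 ·f
pos 42 'c': at 2
pos 43 'c': at 3
pos 44 'd': at 4
pos 45 'b': at 5
pos 46 'a': at 6  emit P0@[41:46]
pos 47 'b': at 0 ·f
pos 48 'c': at 1

All matches (sorted): [[1,3],[3,1],[4,1],[9,1],[11,2],[11,3],[12,1],[13,1],[15,2],[15,3],[18,3],[21,1],[22,1],[24,2],[24,3],[32,0],[39,0],[40,1],[46,0]]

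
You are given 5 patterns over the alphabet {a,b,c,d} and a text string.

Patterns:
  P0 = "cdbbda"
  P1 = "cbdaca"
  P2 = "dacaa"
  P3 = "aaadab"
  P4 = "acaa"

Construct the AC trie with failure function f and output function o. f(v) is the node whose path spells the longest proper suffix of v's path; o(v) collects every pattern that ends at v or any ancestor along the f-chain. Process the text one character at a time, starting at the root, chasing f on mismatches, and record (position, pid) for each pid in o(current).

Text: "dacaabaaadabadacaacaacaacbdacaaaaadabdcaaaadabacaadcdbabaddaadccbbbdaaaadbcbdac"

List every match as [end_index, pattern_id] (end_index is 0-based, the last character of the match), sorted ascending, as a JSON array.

Build automaton:
Trie nodes:
  0='ε' goto a→17 c→1 d→12
  1='c' goto b→7 d→2
  2='cd' goto b→3
  3='cdb' goto b→4
  4='cdbb' goto d→5
  5='cdbbd' goto a→6
  6='cdbbda' goto ·  ←P0
  7='cb' goto d→8
  8='cbd' goto a→9
  9='cbda' goto c→10
  10='cbdac' goto a→11
  11='cbdaca' goto ·  ←P1
  12='d' goto a→13
  13='da' goto c→14
  14='dac' goto a→15
  15='daca' goto a→16
  16='dacaa' goto ·  ←P2
  17='a' goto a→18 c→23
  18='aa' goto a→19
  19='aaa' goto d→20
  20='aaad' goto a→21
  21='aaada' goto b→22
  22='aaadab' goto ·  ←P3
  23='ac' goto a→24
  24='aca' goto a→25
  25='acaa' goto ·  ←P4

Failure links (BFS by depth):
  fail(1) 'c': from fail(0)=0 chase 'c': 0 ⇒ 0;  out=∅∪out(0)=∅
  fail(12) 'd': from fail(0)=0 chase 'd': 0 ⇒ 0;  out=∅∪out(0)=∅
  fail(17) 'a': from fail(0)=0 chase 'a': 0 ⇒ 0;  out=∅∪out(0)=∅
  fail(2) 'cd': from fail(1)=0 chase 'd': 0 ⇒ 12;  out=∅∪out(12)=∅
  fail(7) 'cb': from fail(1)=0 chase 'b': 0 ⇒ 0;  out=∅∪out(0)=∅
  fail(13) 'da': from fail(12)=0 chase 'a': 0 ⇒ 17;  out=∅∪out(17)=∅
  fail(18) 'aa': from fail(17)=0 chase 'a': 0 ⇒ 17;  out=∅∪out(17)=∅
  fail(23) 'ac': from fail(17)=0 chase 'c': 0 ⇒ 1;  out=∅∪out(1)=∅
  fail(3) 'cdb': from fail(2)=12 chase 'b': 12→0 ⇒ 0;  out=∅∪out(0)=∅
  fail(8) 'cbd': from fail(7)=0 chase 'd': 0 ⇒ 12;  out=∅∪out(12)=∅
  fail(14) 'dac': from fail(13)=17 chase 'c': 17 ⇒ 23;  out=∅∪out(23)=∅
  fail(19) 'aaa': from fail(18)=17 chase 'a': 17 ⇒ 18;  out=∅∪out(18)=∅
  fail(24) 'aca': from fail(23)=1 chase 'a': 1→0 ⇒ 17;  out=∅∪out(17)=∅
  fail(4) 'cdbb': from fail(3)=0 chase 'b': 0 ⇒ 0;  out=∅∪out(0)=∅
  fail(9) 'cbda': from fail(8)=12 chase 'a': 12 ⇒ 13;  out=∅∪out(13)=∅
  fail(15) 'daca': from fail(14)=23 chase 'a': 23 ⇒ 24;  out=∅∪out(24)=∅
  fail(20) 'aaad': from fail(19)=18 chase 'd': 18→17→0 ⇒ 12;  out=∅∪out(12)=∅
  fail(25) 'acaa': from fail(24)=17 chase 'a': 17 ⇒ 18;  out={4}∪out(18)={4}
  fail(5) 'cdbbd': from fail(4)=0 chase 'd': 0 ⇒ 12;  out=∅∪out(12)=∅
  fail(10) 'cbdac': from fail(9)=13 chase 'c': 13 ⇒ 14;  out=∅∪out(14)=∅
  fail(16) 'dacaa': from fail(15)=24 chase 'a': 24 ⇒ 25;  out={2}∪out(25)={2,4}
  fail(21) 'aaada': from fail(20)=12 chase 'a': 12 ⇒ 13;  out=∅∪out(13)=∅
  fail(6) 'cdbbda': from fail(5)=12 chase 'a': 12 ⇒ 13;  out={0}∪out(13)={0}
  fail(11) 'cbdaca': from fail(10)=14 chase 'a': 14 ⇒ 15;  out={1}∪out(15)={1}
  fail(22) 'aaadab': from fail(21)=13 chase 'b': 13→17→0 ⇒ 0;  out={3}∪out(0)={3}

Text stream:
[0] read 'd'  n0⇒n12
[1] read 'a'  n12⇒n13
[2] read 'c'  n13⇒n14
[3] read 'a'  n14⇒n15
[4] read 'a'  n15⇒n16  ** P2@[0:4],P4@[1:4]
[5] read 'b'  n16⇒n0 ·f
[6] read 'a'  n0⇒n17
[7] read 'a'  n17⇒n18
[8] read 'a'  n18⇒n19
[9] read 'd'  n19⇒n20
[10] read 'a'  n20⇒n21
[11] read 'b'  n21⇒n22  ** P3@[6:11]
[12] read 'a'  n22⇒n17 ·f
[13] read 'd'  n17⇒n12 ·f
[14] read 'a'  n12⇒n13
[15] read 'c'  n13⇒n14
[16] read 'a'  n14⇒n15
[17] read 'a'  n15⇒n16  ** P2@[13:17],P4@[14:17]
[18] read 'c'  n16⇒n23 ·f
[19] read 'a'  n23⇒n24
[20] read 'a'  n24⇒n25  ** P4@[17:20]
[21] read 'c'  n25⇒n23 ·f
[22] read 'a'  n23⇒n24
[23] read 'a'  n24⇒n25  ** P4@[20:23]
[24] read 'c'  n25⇒n23 ·f
[25] read 'b'  n23⇒n7 ·f
[26] read 'd'  n7⇒n8
[27] read 'a'  n8⇒n9
[28] read 'c'  n9⇒n10
[29] read 'a'  n10⇒n11  ** P1@[24:29]
[30] read 'a'  n11⇒n16 ·f  ** P2@[26:30],P4@[27:30]
[31] read 'a'  n16⇒n19 ·f
[32] read 'a'  n19⇒n19 ·f
[33] read 'a'  n19⇒n19 ·f
[34] read 'd'  n19⇒n20
[35] read 'a'  n20⇒n21
[36] read 'b'  n21⇒n22  ** P3@[31:36]
[37] read 'd'  n22⇒n12 ·f
[38] read 'c'  n12⇒n1 ·f
[39] read 'a'  n1⇒n17 ·f
[40] read 'a'  n17⇒n18
[41] read 'a'  n18⇒n19
[42] read 'a'  n19⇒n19 ·f
[43] read 'd'  n19⇒n20
[44] read 'a'  n20⇒n21
[45] read 'b'  n21⇒n22  ** P3@[40:45]
[46] read 'a'  n22⇒n17 ·f
[47] read 'c'  n17⇒n23
[48] read 'a'  n23⇒n24
[49] read 'a'  n24⇒n25  ** P4@[46:49]
[50] read 'd'  n25⇒n12 ·f
[51] read 'c'  n12⇒n1 ·f
[52] read 'd'  n1⇒n2
[53] read 'b'  n2⇒n3
[54] read 'a'  n3⇒n17 ·f
[55] read 'b'  n17⇒n0 ·f
[56] read 'a'  n0⇒n17
[57] read 'd'  n17⇒n12 ·f
[58] read 'd'  n12⇒n12 ·f
[59] read 'a'  n12⇒n13
[60] read 'a'  n13⇒n18 ·f
[61] read 'd'  n18⇒n12 ·f
[62] read 'c'  n12⇒n1 ·f
[63] read 'c'  n1⇒n1 ·f
[64] read 'b'  n1⇒n7
[65] read 'b'  n7⇒n0 ·f
[66] read 'b'  n0⇒n0
[67] read 'd'  n0⇒n12
[68] read 'a'  n12⇒n13
[69] read 'a'  n13⇒n18 ·f
[70] read 'a'  n18⇒n19
[71] read 'a'  n19⇒n19 ·f
[72] read 'd'  n19⇒n20
[73] read 'b'  n20⇒n0 ·f
[74] read 'c'  n0⇒n1
[75] read 'b'  n1⇒n7
[76] read 'd'  n7⇒n8
[77] read 'a'  n8⇒n9
[78] read 'c'  n9⇒n10

Matches: [[4,2],[4,4],[11,3],[17,2],[17,4],[20,4],[23,4],[29,1],[30,2],[30,4],[36,3],[45,3],[49,4]]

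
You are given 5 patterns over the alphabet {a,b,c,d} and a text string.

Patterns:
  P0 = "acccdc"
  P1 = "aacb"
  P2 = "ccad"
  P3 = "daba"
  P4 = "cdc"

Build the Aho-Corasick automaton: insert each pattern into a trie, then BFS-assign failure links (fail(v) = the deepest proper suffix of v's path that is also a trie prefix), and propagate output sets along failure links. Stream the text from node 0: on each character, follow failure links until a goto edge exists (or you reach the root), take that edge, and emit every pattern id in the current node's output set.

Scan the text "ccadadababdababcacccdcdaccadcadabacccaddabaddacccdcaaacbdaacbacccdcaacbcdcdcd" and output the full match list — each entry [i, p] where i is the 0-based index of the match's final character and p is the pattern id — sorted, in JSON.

Build automaton:
Trie nodes:
  n0 'ε': a→1 c→10 d→14
  n1 'a': a→7 c→2
  n2 'ac': c→3
  n3 'acc': c→4
  n4 'accc': d→5
  n5 'acccd': c→6
  n6 'acccdc': ·  ←P0
  n7 'aa': c→8
  n8 'aac': b→9
  n9 'aacb': ·  ←P1
  n10 'c': c→11 d→18
  n11 'cc': a→12
  n12 'cca': d→13
  n13 'ccad': ·  ←P2
  n14 'd': a→15
  n15 'da': b→16
  n16 'dab': a→17
  n17 'daba': ·  ←P3
  n18 'cd': c→19
  n19 'cdc': ·  ←P4

Failure links (BFS by depth):
  n1('a'): parent n0 fail=0; on 'a' 0 → fail=0;  out ∅∪∅=∅
  n10('c'): parent n0 fail=0; on 'c' 0 → fail=0;  out ∅∪∅=∅
  n14('d'): parent n0 fail=0; on 'd' 0 → fail=0;  out ∅∪∅=∅
  n2('ac'): parent n1 fail=0; on 'c' 0 → fail=10;  out ∅∪∅=∅
  n7('aa'): parent n1 fail=0; on 'a' 0 → fail=1;  out ∅∪∅=∅
  n11('cc'): parent n10 fail=0; on 'c' 0 → fail=10;  out ∅∪∅=∅
  n15('da'): parent n14 fail=0; on 'a' 0 → fail=1;  out ∅∪∅=∅
  n18('cd'): parent n10 fail=0; on 'd' 0 → fail=14;  out ∅∪∅=∅
  n3('acc'): parent n2 fail=10; on 'c' 10 → fail=11;  out ∅∪∅=∅
  n8('aac'): parent n7 fail=1; on 'c' 1 → fail=2;  out ∅∪∅=∅
  n12('cca'): parent n11 fail=10; on 'a' 10→0 → fail=1;  out ∅∪∅=∅
  n16('dab'): parent n15 fail=1; on 'b' 1→0 → fail=0;  out ∅∪∅=∅
  n19('cdc'): parent n18 fail=14; on 'c' 14→0 → fail=10;  out {4}∪∅={4}
  n4('accc'): parent n3 fail=11; on 'c' 11→10 → fail=11;  out ∅∪∅=∅
  n9('aacb'): parent n8 fail=2; on 'b' 2→10→0 → fail=0;  out {1}∪∅={1}
  n13('ccad'): parent n12 fail=1; on 'd' 1→0 → fail=14;  out {2}∪∅={2}
  n17('daba'): parent n16 fail=0; on 'a' 0 → fail=1;  out {3}∪∅={3}
  n5('acccd'): parent n4 fail=11; on 'd' 11→10 → fail=18;  out ∅∪∅=∅
  n6('acccdc'): parent n5 fail=18; on 'c' 18 → fail=19;  out {0}∪{4}={0,4}

Text stream:
pos 0 'c': at 10
pos 1 'c': at 11
pos 2 'a': at 12
pos 3 'd': at 13  → match P2@[0:3]
pos 4 'a': at 15 ·f
pos 5 'd': at 14 ·f
pos 6 'a': at 15
pos 7 'b': at 16
pos 8 'a': at 17  → match P3@[5:8]
pos 9 'b': at 0 ·f
pos 10 'd': at 14
pos 11 'a': at 15
pos 12 'b': at 16
pos 13 'a': at 17  → match P3@[10:13]
pos 14 'b': at 0 ·f
pos 15 'c': at 10
pos 16 'a': at 1 ·f
pos 17 'c': at 2
pos 18 'c': at 3
pos 19 'c': at 4
pos 20 'd': at 5
pos 21 'c': at 6  → match P0@[16:21],P4@[19:21]
pos 22 'd': at 18 ·f
pos 23 'a': at 15 ·f
pos 24 'c': at 2 ·f
pos 25 'c': at 3
pos 26 'a': at 12 ·f
pos 27 'd': at 13  → match P2@[24:27]
pos 28 'c': at 10 ·f
pos 29 'a': at 1 ·f
pos 30 'd': at 14 ·f
pos 31 'a': at 15
pos 32 'b': at 16
pos 33 'a': at 17  → match P3@[30:33]
pos 34 'c': at 2 ·f
pos 35 'c': at 3
pos 36 'c': at 4
pos 37 'a': at 12 ·f
pos 38 'd': at 13  → match P2@[35:38]
pos 39 'd': at 14 ·f
pos 40 'a': at 15
pos 41 'b': at 16
pos 42 'a': at 17  → match P3@[39:42]
pos 43 'd': at 14 ·f
pos 44 'd': at 14 ·f
pos 45 'a': at 15
pos 46 'c': at 2 ·f
pos 47 'c': at 3
pos 48 'c': at 4
pos 49 'd': at 5
pos 50 'c': at 6  → match P0@[45:50],P4@[48:50]
pos 51 'a': at 1 ·f
pos 52 'a': at 7
pos 53 'a': at 7 ·f
pos 54 'c': at 8
pos 55 'b': at 9  → match P1@[52:55]
pos 56 'd': at 14 ·f
pos 57 'a': at 15
pos 58 'a': at 7 ·f
pos 59 'c': at 8
pos 60 'b': at 9  → match P1@[57:60]
pos 61 'a': at 1 ·f
pos 62 'c': at 2
pos 63 'c': at 3
pos 64 'c': at 4
pos 65 'd': at 5
pos 66 'c': at 6  → match P0@[61:66],P4@[64:66]
pos 67 'a': at 1 ·f
pos 68 'a': at 7
pos 69 'c': at 8
pos 70 'b': at 9  → match P1@[67:70]
pos 71 'c': at 10 ·f
pos 72 'd': at 18
pos 73 'c': at 19  → match P4@[71:73]
pos 74 'd': at 18 ·f
pos 75 'c': at 19  → match P4@[73:75]
pos 76 'd': at 18 ·f

All matches (sorted): [[3,2],[8,3],[13,3],[21,0],[21,4],[27,2],[33,3],[38,2],[42,3],[50,0],[50,4],[55,1],[60,1],[66,0],[66,4],[70,1],[73,4],[75,4]]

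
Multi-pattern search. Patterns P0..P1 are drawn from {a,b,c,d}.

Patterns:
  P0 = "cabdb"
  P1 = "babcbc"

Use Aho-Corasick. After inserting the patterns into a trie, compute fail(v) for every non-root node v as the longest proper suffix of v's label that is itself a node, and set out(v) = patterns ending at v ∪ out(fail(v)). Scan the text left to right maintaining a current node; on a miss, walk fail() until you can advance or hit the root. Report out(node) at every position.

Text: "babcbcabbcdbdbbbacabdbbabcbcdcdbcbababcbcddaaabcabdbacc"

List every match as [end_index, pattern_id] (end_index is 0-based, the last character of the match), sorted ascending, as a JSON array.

Build automaton:
Trie nodes:
  0='ε' goto b→6 c→1
  1='c' goto a→2
  2='ca' goto b→3
  3='cab' goto d→4
  4='cabd' goto b→5
  5='cabdb' goto ·  [P0 ends]
  6='b' goto a→7
  7='ba' goto b→8
  8='bab' goto c→9
  9='babc' goto b→10
  10='babcb' goto c→11
  11='babcbc' goto ·  [P1 ends]

BFS fail/out derivation:
  fail(1) 'c': from fail(0)=0 chase 'c': 0 ⇒ 0;  out=∅∪out(0)=∅
  fail(6) 'b': from fail(0)=0 chase 'b': 0 ⇒ 0;  out=∅∪out(0)=∅
  fail(2) 'ca': from fail(1)=0 chase 'a': 0 ⇒ 0;  out=∅∪out(0)=∅
  fail(7) 'ba': from fail(6)=0 chase 'a': 0 ⇒ 0;  out=∅∪out(0)=∅
  fail(3) 'cab': from fail(2)=0 chase 'b': 0 ⇒ 6;  out=∅∪out(6)=∅
  fail(8) 'bab': from fail(7)=0 chase 'b': 0 ⇒ 6;  out=∅∪out(6)=∅
  fail(4) 'cabd': from fail(3)=6 chase 'd': 6→0 ⇒ 0;  out=∅∪out(0)=∅
  fail(9) 'babc': from fail(8)=6 chase 'c': 6→0 ⇒ 1;  out=∅∪out(1)=∅
  fail(5) 'cabdb': from fail(4)=0 chase 'b': 0 ⇒ 6;  out={0}∪out(6)={0}
  fail(10) 'babcb': from fail(9)=1 chase 'b': 1→0 ⇒ 6;  out=∅∪out(6)=∅
  fail(11) 'babcbc': from fail(10)=6 chase 'c': 6→0 ⇒ 1;  out={1}∪out(1)={1}

Text stream:
i=0 'b': node 0→6
i=1 'a': node 6→7
i=2 'b': node 7→8
i=3 'c': node 8→9
i=4 'b': node 9→10
i=5 'c': node 10→11  emit P1@[0:5]
i=6 'a': node 11→2 (via fail)
i=7 'b': node 2→3
i=8 'b': node 3→6 (via fail)
i=9 'c': node 6→1 (via fail)
i=10 'd': node 1→0 (via fail)
i=11 'b': node 0→6
i=12 'd': node 6→0 (via fail)
i=13 'b': node 0→6
i=14 'b': node 6→6 (via fail)
i=15 'b': node 6→6 (via fail)
i=16 'a': node 6→7
i=17 'c': node 7→1 (via fail)
i=18 'a': node 1→2
i=19 'b': node 2→3
i=20 'd': node 3→4
i=21 'b': node 4→5  emit P0@[17:21]
i=22 'b': node 5→6 (via fail)
i=23 'a': node 6→7
i=24 'b': node 7→8
i=25 'c': node 8→9
i=26 'b': node 9→10
i=27 'c': node 10→11  emit P1@[22:27]
i=28 'd': node 11→0 (via fail)
i=29 'c': node 0→1
i=30 'd': node 1→0 (via fail)
i=31 'b': node 0→6
i=32 'c': node 6→1 (via fail)
i=33 'b': node 1→6 (via fail)
i=34 'a': node 6→7
i=35 'b': node 7→8
i=36 'a': node 8→7 (via fail)
i=37 'b': node 7→8
i=38 'c': node 8→9
i=39 'b': node 9→10
i=40 'c': node 10→11  emit P1@[35:40]
i=41 'd': node 11→0 (via fail)
i=42 'd': node 0→0
i=43 'a': node 0→0
i=44 'a': node 0→0
i=45 'a': node 0→0
i=46 'b': node 0→6
i=47 'c': node 6→1 (via fail)
i=48 'a': node 1→2
i=49 'b': node 2→3
i=50 'd': node 3→4
i=51 'b': node 4→5  emit P0@[47:51]
i=52 'a': node 5→7 (via fail)
i=53 'c': node 7→1 (via fail)
i=54 'c': node 1→1 (via fail)

Matches: [[5,1],[21,0],[27,1],[40,1],[51,0]]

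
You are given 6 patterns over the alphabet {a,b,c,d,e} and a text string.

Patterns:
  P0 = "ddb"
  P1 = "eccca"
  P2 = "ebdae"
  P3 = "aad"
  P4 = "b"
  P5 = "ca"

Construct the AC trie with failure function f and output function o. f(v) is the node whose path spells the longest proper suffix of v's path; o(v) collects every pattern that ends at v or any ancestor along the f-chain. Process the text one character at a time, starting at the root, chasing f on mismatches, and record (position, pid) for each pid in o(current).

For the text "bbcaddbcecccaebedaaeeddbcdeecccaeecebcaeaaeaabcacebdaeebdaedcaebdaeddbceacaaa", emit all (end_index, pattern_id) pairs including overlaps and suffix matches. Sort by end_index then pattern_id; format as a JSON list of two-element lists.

Build:
Trie nodes:
  0='ε' goto a→13 b→16 c→17 d→1 e→4
  1='d' goto d→2
  2='dd' goto b→3
  3='ddb' goto ·  [P0 ends]
  4='e' goto b→9 c→5
  5='ec' goto c→6
  6='ecc' goto c→7
  7='eccc' goto a→8
  8='eccca' goto ·  [P1 ends]
  9='eb' goto d→10
  10='ebd' goto a→11
  11='ebda' goto e→12
  12='ebdae' goto ·  [P2 ends]
  13='a' goto a→14
  14='aa' goto d→15
  15='aad' goto ·  [P3 ends]
  16='b' goto ·  [P4 ends]
  17='c' goto a→18
  18='ca' goto ·  [P5 ends]

BFS fail/out derivation:
  fail(1) 'd': from fail(0)=0 chase 'd': 0 ⇒ 0;  out=∅∪out(0)=∅
  fail(4) 'e': from fail(0)=0 chase 'e': 0 ⇒ 0;  out=∅∪out(0)=∅
  fail(13) 'a': from fail(0)=0 chase 'a': 0 ⇒ 0;  out=∅∪out(0)=∅
  fail(16) 'b': from fail(0)=0 chase 'b': 0 ⇒ 0;  out={4}∪out(0)={4}
  fail(17) 'c': from fail(0)=0 chase 'c': 0 ⇒ 0;  out=∅∪out(0)=∅
  fail(2) 'dd': from fail(1)=0 chase 'd': 0 ⇒ 1;  out=∅∪out(1)=∅
  fail(5) 'ec': from fail(4)=0 chase 'c': 0 ⇒ 17;  out=∅∪out(17)=∅
  fail(9) 'eb': from fail(4)=0 chase 'b': 0 ⇒ 16;  out=∅∪out(16)={4}
  fail(14) 'aa': from fail(13)=0 chase 'a': 0 ⇒ 13;  out=∅∪out(13)=∅
  fail(18) 'ca': from fail(17)=0 chase 'a': 0 ⇒ 13;  out={5}∪out(13)={5}
  fail(3) 'ddb': from fail(2)=1 chase 'b': 1→0 ⇒ 16;  out={0}∪out(16)={0,4}
  fail(6) 'ecc': from fail(5)=17 chase 'c': 17→0 ⇒ 17;  out=∅∪out(17)=∅
  fail(10) 'ebd': from fail(9)=16 chase 'd': 16→0 ⇒ 1;  out=∅∪out(1)=∅
  fail(15) 'aad': from fail(14)=13 chase 'd': 13→0 ⇒ 1;  out={3}∪out(1)={3}
  fail(7) 'eccc': from fail(6)=17 chase 'c': 17→0 ⇒ 17;  out=∅∪out(17)=∅
  fail(11) 'ebda': from fail(10)=1 chase 'a': 1→0 ⇒ 13;  out=∅∪out(13)=∅
  fail(8) 'eccca': from fail(7)=17 chase 'a': 17 ⇒ 18;  out={1}∪out(18)={1,5}
  fail(12) 'ebdae': from fail(11)=13 chase 'e': 13→0 ⇒ 4;  out={2}∪out(4)={2}

Scan:
pos 0 'b': at 16  ** P4@[0:0]
pos 1 'b': at 16 (via fail)  ** P4@[1:1]
pos 2 'c': at 17 (via fail)
pos 3 'a': at 18  ** P5@[2:3]
pos 4 'd': at 1 (via fail)
pos 5 'd': at 2
pos 6 'b': at 3  ** P0@[4:6],P4@[6:6]
pos 7 'c': at 17 (via fail)
pos 8 'e': at 4 (via fail)
pos 9 'c': at 5
pos 10 'c': at 6
pos 11 'c': at 7
pos 12 'a': at 8  ** P1@[8:12],P5@[11:12]
pos 13 'e': at 4 (via fail)
pos 14 'b': at 9  ** P4@[14:14]
pos 15 'e': at 4 (via fail)
pos 16 'd': at 1 (via fail)
pos 17 'a': at 13 (via fail)
pos 18 'a': at 14
pos 19 'e': at 4 (via fail)
pos 20 'e': at 4 (via fail)
pos 21 'd': at 1 (via fail)
pos 22 'd': at 2
pos 23 'b': at 3  ** P0@[21:23],P4@[23:23]
pos 24 'c': at 17 (via fail)
pos 25 'd': at 1 (via fail)
pos 26 'e': at 4 (via fail)
pos 27 'e': at 4 (via fail)
pos 28 'c': at 5
pos 29 'c': at 6
pos 30 'c': at 7
pos 31 'a': at 8  ** P1@[27:31],P5@[30:31]
pos 32 'e': at 4 (via fail)
pos 33 'e': at 4 (via fail)
pos 34 'c': at 5
pos 35 'e': at 4 (via fail)
pos 36 'b': at 9  ** P4@[36:36]
pos 37 'c': at 17 (via fail)
pos 38 'a': at 18  ** P5@[37:38]
pos 39 'e': at 4 (via fail)
pos 40 'a': at 13 (via fail)
pos 41 'a': at 14
pos 42 'e': at 4 (via fail)
pos 43 'a': at 13 (via fail)
pos 44 'a': at 14
pos 45 'b': at 16 (via fail)  ** P4@[45:45]
pos 46 'c': at 17 (via fail)
pos 47 'a': at 18  ** P5@[46:47]
pos 48 'c': at 17 (via fail)
pos 49 'e': at 4 (via fail)
pos 50 'b': at 9  ** P4@[50:50]
pos 51 'd': at 10
pos 52 'a': at 11
pos 53 'e': at 12  ** P2@[49:53]
pos 54 'e': at 4 (via fail)
pos 55 'b': at 9  ** P4@[55:55]
pos 56 'd': at 10
pos 57 'a': at 11
pos 58 'e': at 12  ** P2@[54:58]
pos 59 'd': at 1 (via fail)
pos 60 'c': at 17 (via fail)
pos 61 'a': at 18  ** P5@[60:61]
pos 62 'e': at 4 (via fail)
pos 63 'b': at 9  ** P4@[63:63]
pos 64 'd': at 10
pos 65 'a': at 11
pos 66 'e': at 12  ** P2@[62:66]
pos 67 'd': at 1 (via fail)
pos 68 'd': at 2
pos 69 'b': at 3  ** P0@[67:69],P4@[69:69]
pos 70 'c': at 17 (via fail)
pos 71 'e': at 4 (via fail)
pos 72 'a': at 13 (via fail)
pos 73 'c': at 17 (via fail)
pos 74 'a': at 18  ** P5@[73:74]
pos 75 'a': at 14 (via fail)
pos 76 'a': at 14 (via fail)

Result: [[0,4],[1,4],[3,5],[6,0],[6,4],[12,1],[12,5],[14,4],[23,0],[23,4],[31,1],[31,5],[36,4],[38,5],[45,4],[47,5],[50,4],[53,2],[55,4],[58,2],[61,5],[63,4],[66,2],[69,0],[69,4],[74,5]]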